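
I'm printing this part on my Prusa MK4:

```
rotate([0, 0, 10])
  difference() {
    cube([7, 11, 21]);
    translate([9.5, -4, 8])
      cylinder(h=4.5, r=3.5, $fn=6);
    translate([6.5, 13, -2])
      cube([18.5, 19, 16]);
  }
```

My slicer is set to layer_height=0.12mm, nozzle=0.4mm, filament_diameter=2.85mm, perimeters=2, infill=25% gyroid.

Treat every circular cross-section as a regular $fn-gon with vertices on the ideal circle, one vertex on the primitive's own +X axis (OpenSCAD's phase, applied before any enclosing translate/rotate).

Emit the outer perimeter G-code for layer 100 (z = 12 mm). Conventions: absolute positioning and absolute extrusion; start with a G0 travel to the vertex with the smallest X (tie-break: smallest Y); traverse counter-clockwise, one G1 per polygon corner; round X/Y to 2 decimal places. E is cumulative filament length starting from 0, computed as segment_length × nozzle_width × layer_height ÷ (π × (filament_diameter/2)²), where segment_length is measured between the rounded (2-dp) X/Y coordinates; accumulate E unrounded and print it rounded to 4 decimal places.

G0 X-1.91 Y10.83 Z12.00
G1 X0.00 Y0.00 E0.0827
G1 X6.89 Y1.22 E0.1354
G1 X4.98 Y12.05 E0.2181
G1 X-1.91 Y10.83 E0.2708

At z = 12 mm: the 7×11 cube contributes its full rectangle; the r=3.5 cylinder at (9.5, -4) contributes a regular 6-gon of circumradius 3.5; the cube at (6.5, 13) is present — its section is the full 18.5×19 rectangle; Taking the first minus the rest: starting from the 7×11 cube, the r=3.5 cylinder at (9.5, -4) misses the remaining region (no effect); the 18.5×19 cube at (6.5, 13) misses the remaining region (no effect) — 1 connected region; (rotated 10° about Z; rotation is an isometry so areas/perimeters/island counts are preserved). The outline is a single polygon with 4 vertices. Extrusion per mm of travel: 0.4 × 0.12 / (π × 1.425²) = 0.007524. Accumulating E over each segment gives final E = 0.2708.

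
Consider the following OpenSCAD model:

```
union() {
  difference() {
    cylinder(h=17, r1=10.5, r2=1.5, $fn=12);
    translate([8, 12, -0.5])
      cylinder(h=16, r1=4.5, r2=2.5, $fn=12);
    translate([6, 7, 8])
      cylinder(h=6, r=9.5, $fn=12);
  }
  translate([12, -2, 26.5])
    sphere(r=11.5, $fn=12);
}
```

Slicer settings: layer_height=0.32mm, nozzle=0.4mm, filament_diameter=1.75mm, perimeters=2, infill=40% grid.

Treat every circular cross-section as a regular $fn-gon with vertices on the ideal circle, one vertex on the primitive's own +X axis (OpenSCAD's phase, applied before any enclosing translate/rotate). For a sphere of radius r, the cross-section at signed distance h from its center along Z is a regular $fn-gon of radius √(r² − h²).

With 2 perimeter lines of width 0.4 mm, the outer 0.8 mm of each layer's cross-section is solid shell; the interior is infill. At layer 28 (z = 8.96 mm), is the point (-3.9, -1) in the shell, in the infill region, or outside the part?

At z = 8.96 mm: the cone (r1=10.5→r2=1.5) has section circumradius 5.756 here — a regular 12-gon; the cone at (8, 12): at t=0.591 of its height the radius interpolates to r₁+(r₂−r₁)t = 3.317, giving a regular 12-gon of that circumradius; the r=9.5 cylinder at (6, 7) contributes a regular 12-gon of circumradius 9.5; Subtracting the remaining from the first: starting from the cone, the cone at (8, 12) misses the remaining region (no effect); the r=9.5 cylinder at (6, 7) partially overlaps it — only the 43.80 mm² overlap (of its 270.75 mm²) is removed, clipping the outline — 1 connected region; the sphere at (12, -2) is not intersected at this z (|z−center|=17.540 > r=11.5); Merging all regions: only the result so far is present, so the union is just that shape — 1 connected region. Overall, the cross-section is a single solid region. The nearest boundary edge runs (-4.99, -2.88)→(-5.76, 0.00); distance from the point to it = 1.53 mm. The point is inside the cross-section and 1.53 mm from the nearest boundary — more than the 0.8 mm shell width (2 × 0.4), so it's in the infill interior.

infill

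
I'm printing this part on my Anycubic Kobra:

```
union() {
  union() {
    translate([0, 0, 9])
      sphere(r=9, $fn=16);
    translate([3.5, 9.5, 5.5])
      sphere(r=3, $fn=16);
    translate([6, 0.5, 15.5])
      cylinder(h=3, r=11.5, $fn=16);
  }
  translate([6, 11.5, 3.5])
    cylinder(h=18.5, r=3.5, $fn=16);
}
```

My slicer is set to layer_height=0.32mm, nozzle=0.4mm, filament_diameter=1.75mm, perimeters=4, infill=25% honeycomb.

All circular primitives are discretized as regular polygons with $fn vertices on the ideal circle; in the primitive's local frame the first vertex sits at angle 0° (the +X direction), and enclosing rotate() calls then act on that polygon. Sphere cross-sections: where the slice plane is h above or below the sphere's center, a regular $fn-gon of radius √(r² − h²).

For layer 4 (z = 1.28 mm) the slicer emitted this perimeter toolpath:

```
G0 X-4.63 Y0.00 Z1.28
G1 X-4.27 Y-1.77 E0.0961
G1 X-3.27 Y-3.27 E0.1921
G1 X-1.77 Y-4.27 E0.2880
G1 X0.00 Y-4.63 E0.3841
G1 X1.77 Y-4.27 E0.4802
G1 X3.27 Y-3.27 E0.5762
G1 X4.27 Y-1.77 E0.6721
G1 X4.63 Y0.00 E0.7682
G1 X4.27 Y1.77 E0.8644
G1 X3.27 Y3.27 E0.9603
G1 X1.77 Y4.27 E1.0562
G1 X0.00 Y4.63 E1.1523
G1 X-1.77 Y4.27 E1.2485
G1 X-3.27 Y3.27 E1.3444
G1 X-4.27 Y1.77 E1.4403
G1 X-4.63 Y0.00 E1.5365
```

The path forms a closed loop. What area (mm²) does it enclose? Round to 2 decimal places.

Apply the shoelace formula to the sequence of (X, Y) vertices; enclosed area = 65.48 mm².

65.48 mm²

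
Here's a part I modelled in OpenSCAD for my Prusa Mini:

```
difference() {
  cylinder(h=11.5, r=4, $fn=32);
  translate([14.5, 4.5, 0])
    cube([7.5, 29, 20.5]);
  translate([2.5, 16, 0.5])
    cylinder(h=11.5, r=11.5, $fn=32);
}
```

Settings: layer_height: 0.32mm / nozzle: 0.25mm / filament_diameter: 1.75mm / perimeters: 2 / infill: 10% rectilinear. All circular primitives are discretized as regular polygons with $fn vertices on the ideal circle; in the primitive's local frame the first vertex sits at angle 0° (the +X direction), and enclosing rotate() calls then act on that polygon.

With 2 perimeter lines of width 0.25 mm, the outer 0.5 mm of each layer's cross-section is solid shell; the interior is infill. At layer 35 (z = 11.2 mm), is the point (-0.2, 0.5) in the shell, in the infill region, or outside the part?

At z = 11.2 mm: the r=4 cylinder contributes a regular 32-gon of circumradius 4; the cube at (14.5, 4.5) is present — its section is the full 7.5×29 rectangle; the r=11.5 cylinder at (2.5, 16) contributes a regular 32-gon of circumradius 11.5; Taking the first minus the rest: starting from the r=4 cylinder, the 7.5×29 cube at (14.5, 4.5) misses the remaining region (no effect); the r=11.5 cylinder at (2.5, 16) misses the remaining region (no effect) — 1 connected region. Overall, the cross-section is a single solid region. The nearest boundary edge runs (-1.53, 3.70)→(-0.78, 3.92); distance from the point to it = 3.44 mm. The point is inside the cross-section and 3.44 mm from the nearest boundary — more than the 0.5 mm shell width (2 × 0.25), so it's in the infill interior.

infill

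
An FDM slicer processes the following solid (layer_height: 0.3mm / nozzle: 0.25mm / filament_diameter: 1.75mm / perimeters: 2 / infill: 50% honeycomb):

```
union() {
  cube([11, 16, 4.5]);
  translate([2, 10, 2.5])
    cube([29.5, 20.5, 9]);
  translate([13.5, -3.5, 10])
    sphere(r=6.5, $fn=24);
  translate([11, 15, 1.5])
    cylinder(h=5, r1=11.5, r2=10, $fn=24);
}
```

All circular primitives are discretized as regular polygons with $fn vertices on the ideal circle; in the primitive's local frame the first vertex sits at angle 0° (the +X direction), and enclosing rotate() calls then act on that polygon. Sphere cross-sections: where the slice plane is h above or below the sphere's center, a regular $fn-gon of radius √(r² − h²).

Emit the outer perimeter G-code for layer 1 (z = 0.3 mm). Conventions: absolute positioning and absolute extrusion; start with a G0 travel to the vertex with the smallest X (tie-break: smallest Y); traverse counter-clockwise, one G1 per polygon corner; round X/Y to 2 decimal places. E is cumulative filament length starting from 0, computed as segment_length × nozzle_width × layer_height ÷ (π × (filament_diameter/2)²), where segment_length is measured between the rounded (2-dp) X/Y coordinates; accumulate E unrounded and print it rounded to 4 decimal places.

G0 X0.00 Y0.00 Z0.30
G1 X11.00 Y0.00 E0.3430
G1 X11.00 Y16.00 E0.8419
G1 X0.00 Y16.00 E1.1849
G1 X0.00 Y0.00 E1.6838

At z = 0.3 mm: the cube (footprint 11×16) is included at this height; the cube at (2, 10) does not reach this height (z outside [2.5, 11.5]); the sphere at (13.5, -3.5) is absent (|z−center|=9.700 > r=6.5); the cone at (11, 15) does not reach this height (z outside [1.5, 6.5]); Combining (union): only the 11×16 cube is present, so the union is just that shape — 1 connected region. The outline is a single polygon with 4 vertices. Extrusion per mm of travel: 0.25 × 0.3 / (π × 0.875²) = 0.031181. Accumulating E over each segment gives final E = 1.6838.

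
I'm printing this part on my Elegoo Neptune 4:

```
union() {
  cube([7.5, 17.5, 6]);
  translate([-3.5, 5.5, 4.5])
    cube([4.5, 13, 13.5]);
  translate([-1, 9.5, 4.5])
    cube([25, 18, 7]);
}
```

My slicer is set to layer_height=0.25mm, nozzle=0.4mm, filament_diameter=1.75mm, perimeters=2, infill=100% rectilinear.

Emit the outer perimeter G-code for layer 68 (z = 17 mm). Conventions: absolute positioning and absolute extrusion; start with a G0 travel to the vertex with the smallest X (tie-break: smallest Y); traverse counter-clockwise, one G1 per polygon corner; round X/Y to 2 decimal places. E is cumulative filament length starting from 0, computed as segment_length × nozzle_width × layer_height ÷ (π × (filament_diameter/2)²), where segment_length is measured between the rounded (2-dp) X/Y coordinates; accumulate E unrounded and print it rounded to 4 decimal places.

G0 X-3.50 Y5.50 Z17.00
G1 X1.00 Y5.50 E0.1871
G1 X1.00 Y18.50 E0.7276
G1 X-3.50 Y18.50 E0.9147
G1 X-3.50 Y5.50 E1.4551

At z = 17 mm: the cube does not reach this height (z outside [0, 6]); the cube at (-3.5, 5.5) is present — its section is the full 4.5×13 rectangle; the cube at (-1, 9.5) is absent (z outside [4.5, 11.5]); Merging all regions: only the 4.5×13 cube at (-3.5, 5.5) is present, so the union is just that shape — 1 connected region. The outline is a single polygon with 4 vertices. Extrusion per mm of travel: 0.4 × 0.25 / (π × 0.875²) = 0.041575. Accumulating E over each segment gives final E = 1.4551.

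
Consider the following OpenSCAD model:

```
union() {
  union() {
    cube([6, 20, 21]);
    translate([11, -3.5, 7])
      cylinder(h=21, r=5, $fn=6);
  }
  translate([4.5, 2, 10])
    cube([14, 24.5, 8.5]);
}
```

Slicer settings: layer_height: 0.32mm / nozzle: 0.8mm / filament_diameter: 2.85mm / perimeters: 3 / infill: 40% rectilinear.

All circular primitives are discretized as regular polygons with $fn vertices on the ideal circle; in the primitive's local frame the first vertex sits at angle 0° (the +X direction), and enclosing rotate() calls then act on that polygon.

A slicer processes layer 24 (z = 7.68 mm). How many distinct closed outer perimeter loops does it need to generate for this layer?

2

At z = 7.68 mm: the cube (footprint 6×20) is included at this height; the r=5 cylinder at (11, -3.5) gives a regular 6-gon of circumradius 5 (constant along its height); Merging all regions: the 2 present regions are separate (no shared area or edge), so areas and boundary lengths simply add and each stays a separate island — 2 connected regions; the cube at (4.5, 2) is not intersected at this z (z outside [10, 18.5]); Taking the union: only that combined region is present, so the union is just that shape — 2 connected regions. The result has 2 disconnected regions.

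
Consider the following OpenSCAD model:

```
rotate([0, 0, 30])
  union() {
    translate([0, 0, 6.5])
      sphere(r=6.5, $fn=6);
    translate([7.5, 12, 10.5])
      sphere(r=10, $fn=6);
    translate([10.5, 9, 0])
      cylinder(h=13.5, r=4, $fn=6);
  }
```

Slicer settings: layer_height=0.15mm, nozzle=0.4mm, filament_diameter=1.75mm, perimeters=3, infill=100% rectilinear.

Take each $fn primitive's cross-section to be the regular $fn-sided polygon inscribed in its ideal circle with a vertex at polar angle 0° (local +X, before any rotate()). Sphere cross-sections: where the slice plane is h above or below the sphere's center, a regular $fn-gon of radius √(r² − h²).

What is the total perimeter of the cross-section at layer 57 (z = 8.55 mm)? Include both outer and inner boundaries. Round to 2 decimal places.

At z = 8.55 mm: the r=6.5 sphere slices to a regular 6-gon of circumradius 6.168 (√(r²−h²) with h=2.05 from center) (perimeter = 2·6·6.168·sin(180°/6) = 37.01 mm); the r=10 sphere at (7.5, 12) slices to a regular 6-gon of circumradius 9.808 (√(r²−h²) with h=1.95 from center) (perimeter = 2·6·9.808·sin(180°/6) = 58.85 mm); the r=4 cylinder at (10.5, 9) gives a regular 6-gon of circumradius 4 (constant along its height) (perimeter = 2·6·4.000·sin(180°/6) = 24.00 mm); Taking the union: the regions partially overlap (shared area 44.41 mm²), so the edge portions inside another operand are dropped and the merged outline is re-measured after clipping — boundary = 88.52 mm; (rotated 30° about Z; rotation is an isometry so areas/perimeters/island counts are preserved). Overall, the cross-section is a single solid region. Total boundary length (outer) = 88.52 mm.

88.52 mm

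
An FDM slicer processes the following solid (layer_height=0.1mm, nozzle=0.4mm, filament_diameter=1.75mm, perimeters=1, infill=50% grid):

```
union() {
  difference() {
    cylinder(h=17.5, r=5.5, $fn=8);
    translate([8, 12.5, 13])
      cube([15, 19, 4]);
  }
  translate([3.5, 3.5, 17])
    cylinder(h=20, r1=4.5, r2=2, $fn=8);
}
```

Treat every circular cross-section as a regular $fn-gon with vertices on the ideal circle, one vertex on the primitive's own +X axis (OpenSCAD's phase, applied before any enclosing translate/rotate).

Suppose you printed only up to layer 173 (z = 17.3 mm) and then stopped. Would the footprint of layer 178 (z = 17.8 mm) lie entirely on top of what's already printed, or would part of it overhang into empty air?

Compare the two slices. At z = 17.3: the cylinder: section is a regular 8-gon, circumradius r=5.5 (area = (8/2)·5.500²·sin(360°/8) = 85.56 mm²); the cube at (8, 12.5) is not intersected at this z (z outside [13, 17]); Taking the first minus the rest: none of the subtracted shapes is present at this height, so the r=5.5 cylinder is unchanged — area = 85.56 mm²; the cone at (3.5, 3.5) (r1=4.5→r2=2) has section circumradius 4.463 here — a regular 8-gon (area = (8/2)·4.463²·sin(360°/8) = 56.33 mm²); Taking the union: the regions partially overlap — summed areas 141.88 mm² minus the doubly-counted overlap 25.41 mm² gives 116.48 mm² — area = 116.48 mm². At z = 17.8: the cylinder does not reach this height (z outside [0, 17.5]); the cube at (8, 12.5) is absent (z outside [13, 17]); Taking the first minus the rest: the first operand is absent here, so nothing remains; the cone at (3.5, 3.5) (r1=4.5→r2=2) has section circumradius 4.400 here — a regular 8-gon (area = (8/2)·4.400²·sin(360°/8) = 54.76 mm²); Taking the union: only the cone at (3.5, 3.5) is present, so the union is just that shape — area = 54.76 mm². Checking containment: the cross-section at z = 17.8 is a subset of the cross-section at z = 17.3.

entirely on top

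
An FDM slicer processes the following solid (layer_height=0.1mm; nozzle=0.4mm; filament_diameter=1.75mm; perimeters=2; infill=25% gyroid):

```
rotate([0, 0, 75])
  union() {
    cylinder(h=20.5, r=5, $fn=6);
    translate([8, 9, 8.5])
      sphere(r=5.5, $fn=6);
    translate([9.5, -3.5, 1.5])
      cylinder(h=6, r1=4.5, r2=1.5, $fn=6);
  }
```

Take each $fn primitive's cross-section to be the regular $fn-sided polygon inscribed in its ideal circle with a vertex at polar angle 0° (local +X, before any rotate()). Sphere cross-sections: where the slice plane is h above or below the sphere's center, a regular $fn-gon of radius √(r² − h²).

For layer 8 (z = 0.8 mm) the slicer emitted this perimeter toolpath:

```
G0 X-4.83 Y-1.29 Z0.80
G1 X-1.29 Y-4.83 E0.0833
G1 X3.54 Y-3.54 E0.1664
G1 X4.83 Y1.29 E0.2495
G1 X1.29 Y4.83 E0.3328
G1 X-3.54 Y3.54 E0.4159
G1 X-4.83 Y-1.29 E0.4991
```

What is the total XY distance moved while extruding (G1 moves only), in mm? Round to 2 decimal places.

30.01 mm

Sum the Euclidean lengths of each G1 segment: total = 30.01 mm.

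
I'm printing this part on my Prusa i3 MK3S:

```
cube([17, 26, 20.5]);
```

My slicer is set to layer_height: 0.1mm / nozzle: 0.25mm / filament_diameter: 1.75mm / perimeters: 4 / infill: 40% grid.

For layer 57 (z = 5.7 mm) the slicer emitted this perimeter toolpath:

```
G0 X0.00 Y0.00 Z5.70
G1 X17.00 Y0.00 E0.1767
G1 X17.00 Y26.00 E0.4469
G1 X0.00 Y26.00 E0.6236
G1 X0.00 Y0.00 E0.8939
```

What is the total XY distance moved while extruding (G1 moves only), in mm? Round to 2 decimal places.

86.00 mm

Sum the Euclidean lengths of each G1 segment: total = 86.00 mm.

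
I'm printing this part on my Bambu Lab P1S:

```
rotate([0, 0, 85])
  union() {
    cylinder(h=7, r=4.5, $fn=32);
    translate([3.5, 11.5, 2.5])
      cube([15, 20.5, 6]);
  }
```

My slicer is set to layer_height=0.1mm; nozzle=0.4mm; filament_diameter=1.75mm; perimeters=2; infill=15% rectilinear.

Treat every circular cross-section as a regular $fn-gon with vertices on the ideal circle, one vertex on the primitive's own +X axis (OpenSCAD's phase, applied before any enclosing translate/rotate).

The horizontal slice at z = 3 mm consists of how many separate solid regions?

2

At z = 3 mm: the r=4.5 cylinder contributes a regular 32-gon of circumradius 4.5; the cube at (3.5, 11.5) (footprint 15×20.5) is included at this height; Merging all regions: the 2 present regions are separate (no shared area or edge), so areas and boundary lengths simply add and each stays a separate island — 2 connected regions; (rotated 85° about Z; rotation is an isometry so areas/perimeters/island counts are preserved). The result has 2 disconnected regions.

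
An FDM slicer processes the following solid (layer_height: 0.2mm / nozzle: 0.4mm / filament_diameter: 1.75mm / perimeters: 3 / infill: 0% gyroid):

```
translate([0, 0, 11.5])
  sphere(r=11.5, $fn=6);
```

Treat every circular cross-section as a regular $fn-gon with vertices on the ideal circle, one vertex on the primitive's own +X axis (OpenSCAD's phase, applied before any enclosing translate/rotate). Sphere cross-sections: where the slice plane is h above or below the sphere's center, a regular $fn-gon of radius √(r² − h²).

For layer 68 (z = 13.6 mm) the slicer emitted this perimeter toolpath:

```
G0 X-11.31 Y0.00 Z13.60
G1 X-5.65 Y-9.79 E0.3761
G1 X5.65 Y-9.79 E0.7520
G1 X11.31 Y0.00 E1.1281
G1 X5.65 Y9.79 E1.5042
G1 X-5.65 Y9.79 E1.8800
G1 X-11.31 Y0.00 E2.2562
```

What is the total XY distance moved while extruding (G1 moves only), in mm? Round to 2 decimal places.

67.83 mm

Sum the Euclidean lengths of each G1 segment: total = 67.83 mm.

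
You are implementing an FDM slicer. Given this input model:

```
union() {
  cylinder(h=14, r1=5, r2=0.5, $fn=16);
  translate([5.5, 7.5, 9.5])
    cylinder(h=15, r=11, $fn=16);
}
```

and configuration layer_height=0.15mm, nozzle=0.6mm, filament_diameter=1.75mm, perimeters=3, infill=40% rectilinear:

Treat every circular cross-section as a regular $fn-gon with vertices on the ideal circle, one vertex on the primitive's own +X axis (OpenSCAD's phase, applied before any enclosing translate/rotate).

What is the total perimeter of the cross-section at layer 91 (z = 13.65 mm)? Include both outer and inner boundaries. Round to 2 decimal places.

At z = 13.65 mm: the cone: at t=0.975 of its height the radius interpolates to r₁+(r₂−r₁)t = 0.612, giving a regular 16-gon of that circumradius (perimeter = 2·16·0.612·sin(180°/16) = 3.82 mm); the r=11 cylinder at (5.5, 7.5) gives a regular 16-gon of circumradius 11 (constant along its height) (perimeter = 2·16·11.000·sin(180°/16) = 68.67 mm); Merging all regions: the cone lies entirely inside the r=11 cylinder at (5.5, 7.5), so the union is just the r=11 cylinder at (5.5, 7.5) — boundary = 68.67 mm. Overall, the cross-section is a single solid region. Total boundary length (outer) = 68.67 mm.

68.67 mm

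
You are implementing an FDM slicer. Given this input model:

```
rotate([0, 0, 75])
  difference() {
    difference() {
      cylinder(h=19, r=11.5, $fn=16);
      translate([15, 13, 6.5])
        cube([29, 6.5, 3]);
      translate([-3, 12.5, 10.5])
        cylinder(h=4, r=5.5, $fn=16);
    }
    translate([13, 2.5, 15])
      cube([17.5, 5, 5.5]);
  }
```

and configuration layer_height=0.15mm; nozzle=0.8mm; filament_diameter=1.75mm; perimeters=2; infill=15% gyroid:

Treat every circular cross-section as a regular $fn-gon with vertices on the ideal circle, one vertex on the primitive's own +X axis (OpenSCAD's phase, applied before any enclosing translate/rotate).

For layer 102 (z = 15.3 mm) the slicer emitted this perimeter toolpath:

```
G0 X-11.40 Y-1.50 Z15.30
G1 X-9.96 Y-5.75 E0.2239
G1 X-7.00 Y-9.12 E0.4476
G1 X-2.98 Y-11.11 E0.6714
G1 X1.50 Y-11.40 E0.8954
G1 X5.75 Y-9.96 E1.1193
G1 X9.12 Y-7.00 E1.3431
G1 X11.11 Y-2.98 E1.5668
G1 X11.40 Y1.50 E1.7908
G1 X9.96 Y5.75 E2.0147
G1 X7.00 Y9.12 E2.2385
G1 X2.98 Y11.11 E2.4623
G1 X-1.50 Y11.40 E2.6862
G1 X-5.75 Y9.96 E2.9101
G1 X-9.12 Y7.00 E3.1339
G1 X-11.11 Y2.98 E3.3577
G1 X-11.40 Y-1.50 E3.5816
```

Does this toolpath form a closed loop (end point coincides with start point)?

Start point (G0): (-11.40, -1.50). End point (last G1): the path returns to the start — closed.

yes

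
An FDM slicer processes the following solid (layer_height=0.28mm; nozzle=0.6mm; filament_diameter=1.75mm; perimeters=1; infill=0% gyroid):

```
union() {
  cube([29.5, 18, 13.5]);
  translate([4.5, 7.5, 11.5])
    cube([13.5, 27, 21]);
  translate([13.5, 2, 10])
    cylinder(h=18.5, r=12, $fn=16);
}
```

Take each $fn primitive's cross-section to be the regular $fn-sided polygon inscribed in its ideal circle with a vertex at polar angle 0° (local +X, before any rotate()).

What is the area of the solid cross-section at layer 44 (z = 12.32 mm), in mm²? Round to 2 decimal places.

At z = 12.32 mm: the cube is present — its section is the full 29.5×18 rectangle (area 531.00 mm²); the cube at (4.5, 7.5) (footprint 13.5×27) is included at this height (area 364.50 mm²); the cylinder at (13.5, 2): section is a regular 16-gon, circumradius r=12 (area = (16/2)·12.000²·sin(360°/16) = 440.85 mm²); Combining (union): the regions partially overlap — summed areas 1336.35 mm² minus the doubly-counted overlap 409.38 mm² gives 926.97 mm² — area = 926.97 mm². Overall, the cross-section is a single solid region. Net area = 926.97 mm².

926.97 mm²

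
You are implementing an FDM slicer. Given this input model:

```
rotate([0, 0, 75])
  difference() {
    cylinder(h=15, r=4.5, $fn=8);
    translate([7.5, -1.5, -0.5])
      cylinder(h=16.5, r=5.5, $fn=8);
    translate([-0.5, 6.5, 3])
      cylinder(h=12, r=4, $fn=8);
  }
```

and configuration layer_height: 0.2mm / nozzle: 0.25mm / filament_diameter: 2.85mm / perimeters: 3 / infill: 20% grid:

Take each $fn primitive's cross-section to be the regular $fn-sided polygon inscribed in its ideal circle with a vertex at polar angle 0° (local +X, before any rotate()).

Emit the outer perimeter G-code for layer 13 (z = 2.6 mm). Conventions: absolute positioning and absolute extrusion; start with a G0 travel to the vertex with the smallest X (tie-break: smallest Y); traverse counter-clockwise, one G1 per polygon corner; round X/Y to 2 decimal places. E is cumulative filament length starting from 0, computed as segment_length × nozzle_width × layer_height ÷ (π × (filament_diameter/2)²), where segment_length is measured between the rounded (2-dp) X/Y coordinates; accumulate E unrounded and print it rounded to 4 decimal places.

At z = 2.6 mm: the r=4.5 cylinder gives a regular 8-gon of circumradius 4.5 (constant along its height); the r=5.5 cylinder at (7.5, -1.5) contributes a regular 8-gon of circumradius 5.5; the cylinder at (-0.5, 6.5) does not reach this height (z outside [3, 15]); After the difference (first − rest): starting from the r=4.5 cylinder, the r=5.5 cylinder at (7.5, -1.5) partially overlaps it — only the 6.98 mm² overlap (of its 85.56 mm²) is removed, clipping the outline — 1 connected region; (whole slice rotated 75° about Z — lengths, areas and connectivity unchanged). The outline is a single polygon with 9 vertices. Extrusion per mm of travel: 0.25 × 0.2 / (π × 1.425²) = 0.007838. Accumulating E over each segment gives final E = 0.2141.

G0 X-4.35 Y1.16 Z2.60
G1 X-3.90 Y-2.25 E0.0270
G1 X-1.16 Y-4.35 E0.0540
G1 X2.25 Y-3.90 E0.0810
G1 X4.35 Y-1.16 E0.1080
G1 X3.96 Y1.81 E0.1315
G1 X1.97 Y1.54 E0.1472
G1 X-1.27 Y4.03 E0.1793
G1 X-2.25 Y3.90 E0.1870
G1 X-4.35 Y1.16 E0.2141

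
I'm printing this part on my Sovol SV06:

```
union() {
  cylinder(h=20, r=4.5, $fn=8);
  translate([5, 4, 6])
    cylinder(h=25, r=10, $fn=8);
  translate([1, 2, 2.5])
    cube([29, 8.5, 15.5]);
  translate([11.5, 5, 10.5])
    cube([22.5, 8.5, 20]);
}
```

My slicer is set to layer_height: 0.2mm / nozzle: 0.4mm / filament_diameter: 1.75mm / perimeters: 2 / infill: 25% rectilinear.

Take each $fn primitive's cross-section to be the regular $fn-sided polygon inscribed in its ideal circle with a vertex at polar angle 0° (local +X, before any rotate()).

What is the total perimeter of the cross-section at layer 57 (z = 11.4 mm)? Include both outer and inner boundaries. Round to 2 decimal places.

At z = 11.4 mm: the r=4.5 cylinder gives a regular 8-gon of circumradius 4.5 (constant along its height) (perimeter = 2·8·4.500·sin(180°/8) = 27.55 mm); the r=10 cylinder at (5, 4) contributes a regular 8-gon of circumradius 10 (perimeter = 2·8·10.000·sin(180°/8) = 61.23 mm); the cube at (1, 2) is present — its section is the full 29×8.5 rectangle (perimeter 75.00 mm); the 22.5×8.5 cube at (11.5, 5) contributes its full rectangle (perimeter 62.00 mm); Taking the union: the regions partially overlap (shared area 262.79 mm²), so the edge portions inside another operand are dropped and the merged outline is re-measured after clipping — boundary = 108.14 mm. Overall, the cross-section is a single solid region. Total boundary length (outer) = 108.14 mm.

108.14 mm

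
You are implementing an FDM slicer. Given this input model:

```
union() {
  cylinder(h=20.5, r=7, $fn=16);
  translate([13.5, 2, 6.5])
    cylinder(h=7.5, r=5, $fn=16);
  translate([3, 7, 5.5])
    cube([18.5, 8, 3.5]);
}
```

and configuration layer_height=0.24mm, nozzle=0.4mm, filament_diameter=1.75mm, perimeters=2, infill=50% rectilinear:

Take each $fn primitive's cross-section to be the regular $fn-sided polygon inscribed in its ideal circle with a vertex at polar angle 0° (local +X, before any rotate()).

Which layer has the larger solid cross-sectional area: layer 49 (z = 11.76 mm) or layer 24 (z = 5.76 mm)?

Layer 49 (z = 11.76): the r=7 cylinder contributes a regular 16-gon of circumradius 7 (area = (16/2)·7.000²·sin(360°/16) = 150.01 mm²); the r=5 cylinder at (13.5, 2) contributes a regular 16-gon of circumradius 5 (area = (16/2)·5.000²·sin(360°/16) = 76.54 mm²); the cube at (3, 7) is not intersected at this z (z outside [5.5, 9]); Combining (union): the 2 present regions are separate (no shared area or edge), so areas and boundary lengths simply add and each stays a separate island — area = 226.55 mm². So its area = 226.55 mm². Layer 24 (z = 5.76): the r=7 cylinder gives a regular 16-gon of circumradius 7 (constant along its height) (area = (16/2)·7.000²·sin(360°/16) = 150.01 mm²); the cylinder at (13.5, 2) is absent (z outside [6.5, 14]); the 18.5×8 cube at (3, 7) contributes its full rectangle (area 148.00 mm²); Merging all regions: the 2 present regions are separate (no shared area or edge), so areas and boundary lengths simply add and each stays a separate island — area = 298.01 mm². So its area = 298.01 mm². Layer 24 is larger (298.01 vs 226.55 mm²).

layer 24 (z = 5.76 mm)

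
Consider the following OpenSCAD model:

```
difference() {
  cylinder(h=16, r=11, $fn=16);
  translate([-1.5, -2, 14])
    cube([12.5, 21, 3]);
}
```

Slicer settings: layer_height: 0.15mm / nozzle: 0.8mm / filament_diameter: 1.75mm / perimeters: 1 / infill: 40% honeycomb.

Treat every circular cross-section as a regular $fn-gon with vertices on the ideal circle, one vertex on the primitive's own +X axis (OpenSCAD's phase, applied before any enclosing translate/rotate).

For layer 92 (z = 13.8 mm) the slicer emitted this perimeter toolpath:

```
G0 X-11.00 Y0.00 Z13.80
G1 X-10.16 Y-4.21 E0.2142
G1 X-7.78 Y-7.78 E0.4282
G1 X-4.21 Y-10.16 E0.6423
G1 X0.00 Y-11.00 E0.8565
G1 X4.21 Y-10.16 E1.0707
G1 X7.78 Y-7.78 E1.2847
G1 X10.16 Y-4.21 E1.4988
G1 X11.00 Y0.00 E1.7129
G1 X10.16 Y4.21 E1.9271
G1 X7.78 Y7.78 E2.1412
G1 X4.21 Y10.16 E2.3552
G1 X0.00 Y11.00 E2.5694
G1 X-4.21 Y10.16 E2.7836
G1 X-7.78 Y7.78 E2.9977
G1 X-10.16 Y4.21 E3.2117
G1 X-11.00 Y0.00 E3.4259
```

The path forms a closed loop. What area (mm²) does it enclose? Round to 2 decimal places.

Apply the shoelace formula to the sequence of (X, Y) vertices; enclosed area = 370.40 mm².

370.40 mm²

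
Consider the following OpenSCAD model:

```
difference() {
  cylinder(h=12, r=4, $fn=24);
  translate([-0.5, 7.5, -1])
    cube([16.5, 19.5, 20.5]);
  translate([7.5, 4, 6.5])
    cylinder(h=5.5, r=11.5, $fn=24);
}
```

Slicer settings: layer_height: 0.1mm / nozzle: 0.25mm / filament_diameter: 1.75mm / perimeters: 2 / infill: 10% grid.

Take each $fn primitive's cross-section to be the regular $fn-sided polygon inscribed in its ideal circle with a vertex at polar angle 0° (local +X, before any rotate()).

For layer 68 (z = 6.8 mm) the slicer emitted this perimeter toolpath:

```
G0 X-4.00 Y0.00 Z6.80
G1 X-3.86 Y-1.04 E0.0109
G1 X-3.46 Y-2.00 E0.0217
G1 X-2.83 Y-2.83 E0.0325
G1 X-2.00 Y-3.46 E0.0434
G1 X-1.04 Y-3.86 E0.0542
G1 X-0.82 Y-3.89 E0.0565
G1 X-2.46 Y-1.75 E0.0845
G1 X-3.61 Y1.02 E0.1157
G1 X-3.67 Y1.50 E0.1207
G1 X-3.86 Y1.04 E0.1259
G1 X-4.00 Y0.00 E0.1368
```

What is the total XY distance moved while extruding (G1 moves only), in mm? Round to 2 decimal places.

Sum the Euclidean lengths of each G1 segment: total = 13.16 mm.

13.16 mm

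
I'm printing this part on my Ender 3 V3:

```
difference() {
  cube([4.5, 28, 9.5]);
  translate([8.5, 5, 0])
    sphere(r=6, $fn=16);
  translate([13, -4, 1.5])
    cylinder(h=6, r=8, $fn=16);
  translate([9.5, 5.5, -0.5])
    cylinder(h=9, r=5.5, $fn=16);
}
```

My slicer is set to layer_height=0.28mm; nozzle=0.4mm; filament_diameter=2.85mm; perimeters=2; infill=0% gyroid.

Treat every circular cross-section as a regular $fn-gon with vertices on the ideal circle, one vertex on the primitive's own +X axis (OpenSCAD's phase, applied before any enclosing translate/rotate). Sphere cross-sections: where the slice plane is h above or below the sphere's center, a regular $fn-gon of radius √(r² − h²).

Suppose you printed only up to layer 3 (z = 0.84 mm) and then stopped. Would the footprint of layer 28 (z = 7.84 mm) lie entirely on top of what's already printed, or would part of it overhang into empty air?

Compare the two slices. At z = 0.84: the cube (footprint 4.5×28) is included at this height (area 126.00 mm²); the r=6 sphere at (8.5, 5) contributes a regular 16-gon of circumradius √(6²−0.84²) = 5.941 (area = (16/2)·5.941²·sin(360°/16) = 108.05 mm²); the cylinder at (13, -4) is not intersected at this z (z outside [1.5, 7.5]); the r=5.5 cylinder at (9.5, 5.5) gives a regular 16-gon of circumradius 5.5 (constant along its height) (area = (16/2)·5.500²·sin(360°/16) = 92.61 mm²); Taking the first minus the rest: starting from the 4.5×28 cube (126.00 mm²), the r=6 sphere at (8.5, 5) partially overlaps it — only the 11.08 mm² overlap (of its 108.05 mm²) is removed, clipping the outline; the r=5.5 cylinder at (9.5, 5.5) misses the remaining region (no effect) — area = 114.92 mm². At z = 7.84: the 4.5×28 cube contributes its full rectangle (area 126.00 mm²); the sphere at (8.5, 5) is absent (|z−center|=7.840 > r=6); the cylinder at (13, -4) is not intersected at this z (z outside [1.5, 7.5]); the r=5.5 cylinder at (9.5, 5.5) contributes a regular 16-gon of circumradius 5.5 (area = (16/2)·5.500²·sin(360°/16) = 92.61 mm²); Subtracting the remaining from the first: starting from the 4.5×28 cube (126.00 mm²), the r=5.5 cylinder at (9.5, 5.5) partially overlaps it — only the 1.23 mm² overlap (of its 92.61 mm²) is removed, clipping the outline — area = 124.77 mm². Checking containment: at z = 7.84 the cross-section extends beyond the z = 0.84 cross-section by about 9.85 mm².

part overhangs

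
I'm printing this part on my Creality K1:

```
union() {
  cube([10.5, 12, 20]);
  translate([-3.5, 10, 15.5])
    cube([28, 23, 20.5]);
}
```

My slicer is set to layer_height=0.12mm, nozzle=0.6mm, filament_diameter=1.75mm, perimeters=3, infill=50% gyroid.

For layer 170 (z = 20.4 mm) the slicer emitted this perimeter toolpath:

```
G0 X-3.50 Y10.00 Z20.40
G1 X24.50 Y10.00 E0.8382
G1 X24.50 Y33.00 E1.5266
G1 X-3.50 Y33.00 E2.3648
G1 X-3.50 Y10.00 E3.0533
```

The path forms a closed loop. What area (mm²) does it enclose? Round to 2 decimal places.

Apply the shoelace formula to the sequence of (X, Y) vertices; enclosed area = 644.00 mm².

644.00 mm²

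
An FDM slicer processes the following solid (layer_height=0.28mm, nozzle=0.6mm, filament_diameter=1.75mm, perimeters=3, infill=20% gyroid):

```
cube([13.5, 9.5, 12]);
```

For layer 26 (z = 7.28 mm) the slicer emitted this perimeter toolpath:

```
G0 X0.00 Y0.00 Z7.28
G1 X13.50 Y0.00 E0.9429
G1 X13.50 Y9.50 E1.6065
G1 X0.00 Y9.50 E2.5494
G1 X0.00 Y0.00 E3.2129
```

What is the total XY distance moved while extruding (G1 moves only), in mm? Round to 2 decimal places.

46.00 mm

Sum the Euclidean lengths of each G1 segment: total = 46.00 mm.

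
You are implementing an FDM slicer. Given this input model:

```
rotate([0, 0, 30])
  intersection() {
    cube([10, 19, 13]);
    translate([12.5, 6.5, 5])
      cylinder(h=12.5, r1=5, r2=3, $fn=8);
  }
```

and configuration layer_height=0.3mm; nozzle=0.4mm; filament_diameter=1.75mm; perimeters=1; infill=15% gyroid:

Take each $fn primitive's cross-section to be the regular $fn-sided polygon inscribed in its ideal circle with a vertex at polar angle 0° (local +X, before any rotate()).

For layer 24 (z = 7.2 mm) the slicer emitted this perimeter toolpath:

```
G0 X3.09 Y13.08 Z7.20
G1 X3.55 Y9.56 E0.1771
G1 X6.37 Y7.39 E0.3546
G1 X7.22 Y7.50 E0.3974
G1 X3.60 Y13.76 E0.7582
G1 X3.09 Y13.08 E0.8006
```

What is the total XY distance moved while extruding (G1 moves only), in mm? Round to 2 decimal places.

16.05 mm

Sum the Euclidean lengths of each G1 segment: total = 16.05 mm.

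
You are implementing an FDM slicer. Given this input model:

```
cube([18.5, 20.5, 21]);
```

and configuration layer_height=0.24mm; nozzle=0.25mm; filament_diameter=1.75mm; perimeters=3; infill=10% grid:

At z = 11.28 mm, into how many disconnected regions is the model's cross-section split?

At z = 11.28 mm: the cube (footprint 18.5×20.5) is included at this height. The result has 1 disconnected region.

1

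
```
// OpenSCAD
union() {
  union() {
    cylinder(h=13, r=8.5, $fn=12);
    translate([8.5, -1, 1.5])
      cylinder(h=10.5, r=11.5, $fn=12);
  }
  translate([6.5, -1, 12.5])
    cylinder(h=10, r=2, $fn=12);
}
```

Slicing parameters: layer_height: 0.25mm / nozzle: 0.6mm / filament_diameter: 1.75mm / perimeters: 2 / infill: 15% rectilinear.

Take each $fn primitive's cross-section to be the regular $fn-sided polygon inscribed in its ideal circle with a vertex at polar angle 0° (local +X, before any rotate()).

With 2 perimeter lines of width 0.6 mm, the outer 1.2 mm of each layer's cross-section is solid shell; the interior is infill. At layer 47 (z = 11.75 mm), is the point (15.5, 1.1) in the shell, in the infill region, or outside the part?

infill

At z = 11.75 mm: the cylinder: section is a regular 12-gon, circumradius r=8.5; the r=11.5 cylinder at (8.5, -1) contributes a regular 12-gon of circumradius 11.5; Merging all regions: the regions partially overlap (shared area 134.04 mm²), so overlapping operands fuse into one piece — 1 connected region; the cylinder at (6.5, -1) is absent (z outside [12.5, 22.5]); Merging all regions: only that combined region is present, so the union is just that shape — 1 connected region. Overall, the cross-section is a single solid region. The nearest boundary edge runs (18.46, 4.75)→(20.00, -1.00); distance from the point to it = 3.80 mm. The point is inside the cross-section and 3.80 mm from the nearest boundary — more than the 1.2 mm shell width (2 × 0.6), so it's in the infill interior.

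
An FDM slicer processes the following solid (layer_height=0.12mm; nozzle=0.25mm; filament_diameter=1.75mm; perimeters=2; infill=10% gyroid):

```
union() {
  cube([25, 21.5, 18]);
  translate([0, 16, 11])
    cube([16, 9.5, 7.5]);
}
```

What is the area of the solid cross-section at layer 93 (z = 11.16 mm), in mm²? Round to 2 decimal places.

At z = 11.16 mm: the cube (footprint 25×21.5) is included at this height (area 537.50 mm²); the 16×9.5 cube at (0, 16) contributes its full rectangle (area 152.00 mm²); Merging all regions: the regions partially overlap — summed areas 689.50 mm² minus the doubly-counted overlap 88.00 mm² gives 601.50 mm² — area = 601.50 mm². Overall, the cross-section is a single solid region. Net area = 601.50 mm².

601.50 mm²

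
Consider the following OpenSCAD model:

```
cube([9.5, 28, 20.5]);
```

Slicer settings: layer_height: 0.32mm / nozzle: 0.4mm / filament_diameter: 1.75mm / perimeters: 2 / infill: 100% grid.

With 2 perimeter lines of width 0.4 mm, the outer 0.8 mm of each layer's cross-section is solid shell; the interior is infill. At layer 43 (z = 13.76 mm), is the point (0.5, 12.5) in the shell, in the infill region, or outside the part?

shell

At z = 13.76 mm: the 9.5×28 cube contributes its full rectangle. Overall, the cross-section is a single solid region. The nearest boundary edge runs (0.00, 28.00)→(0.00, 0.00); distance from the point to it = 0.50 mm. The point is inside the cross-section, 0.50 mm from the nearest boundary — within the 0.8 mm shell band (2 × 0.4).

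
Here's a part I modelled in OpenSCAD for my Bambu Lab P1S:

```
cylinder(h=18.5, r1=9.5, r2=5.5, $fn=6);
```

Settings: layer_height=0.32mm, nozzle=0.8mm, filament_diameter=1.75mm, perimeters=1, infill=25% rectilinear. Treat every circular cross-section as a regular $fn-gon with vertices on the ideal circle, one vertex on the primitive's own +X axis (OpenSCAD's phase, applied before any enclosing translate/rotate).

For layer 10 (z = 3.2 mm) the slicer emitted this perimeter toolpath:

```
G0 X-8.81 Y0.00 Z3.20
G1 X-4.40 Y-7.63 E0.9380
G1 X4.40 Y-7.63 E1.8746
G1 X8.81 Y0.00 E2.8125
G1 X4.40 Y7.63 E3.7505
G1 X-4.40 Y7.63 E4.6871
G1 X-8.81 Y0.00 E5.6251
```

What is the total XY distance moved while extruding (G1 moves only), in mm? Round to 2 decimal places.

52.85 mm

Sum the Euclidean lengths of each G1 segment: total = 52.85 mm.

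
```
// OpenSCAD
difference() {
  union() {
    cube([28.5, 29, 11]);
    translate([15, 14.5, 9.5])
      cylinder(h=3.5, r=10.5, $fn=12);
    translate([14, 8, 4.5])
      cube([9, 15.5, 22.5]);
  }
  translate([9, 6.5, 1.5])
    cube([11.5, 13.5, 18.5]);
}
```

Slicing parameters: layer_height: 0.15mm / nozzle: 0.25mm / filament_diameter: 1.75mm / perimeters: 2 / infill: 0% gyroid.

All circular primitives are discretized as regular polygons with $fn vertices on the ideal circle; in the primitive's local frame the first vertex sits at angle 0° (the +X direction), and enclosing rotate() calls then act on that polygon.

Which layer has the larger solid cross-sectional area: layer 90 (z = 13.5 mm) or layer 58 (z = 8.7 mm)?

Layer 90 (z = 13.5): the cube is absent (z outside [0, 11]); the cylinder at (15, 14.5) does not reach this height (z outside [9.5, 13]); the cube at (14, 8) (footprint 9×15.5) is included at this height (area 139.50 mm²); Taking the union: only the 9×15.5 cube at (14, 8) is present, so the union is just that shape — area = 139.50 mm²; the cube at (9, 6.5) is present — its section is the full 11.5×13.5 rectangle (area 155.25 mm²); After the difference (first − rest): starting from that combined region (139.50 mm²), the 11.5×13.5 cube at (9, 6.5) partially overlaps it — only the 78.00 mm² overlap (of its 155.25 mm²) is removed, clipping the outline — area = 61.50 mm². So its area = 61.50 mm². Layer 58 (z = 8.7): the 28.5×29 cube contributes its full rectangle (area 826.50 mm²); the cylinder at (15, 14.5) is not intersected at this z (z outside [9.5, 13]); the cube at (14, 8) (footprint 9×15.5) is included at this height (area 139.50 mm²); Combining (union): the 9×15.5 cube at (14, 8) lies entirely inside the 28.5×29 cube, so the union is just the 28.5×29 cube — area = 826.50 mm²; the cube at (9, 6.5) is present — its section is the full 11.5×13.5 rectangle (area 155.25 mm²); Taking the first minus the rest: starting from the result so far (826.50 mm²), the 11.5×13.5 cube at (9, 6.5) lies wholly inside it (removes its full 155.25 mm² and its 50.00 mm outline becomes a hole wall) — area = 671.25 mm². So its area = 671.25 mm². Layer 58 is larger (671.25 vs 61.50 mm²).

layer 58 (z = 8.7 mm)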